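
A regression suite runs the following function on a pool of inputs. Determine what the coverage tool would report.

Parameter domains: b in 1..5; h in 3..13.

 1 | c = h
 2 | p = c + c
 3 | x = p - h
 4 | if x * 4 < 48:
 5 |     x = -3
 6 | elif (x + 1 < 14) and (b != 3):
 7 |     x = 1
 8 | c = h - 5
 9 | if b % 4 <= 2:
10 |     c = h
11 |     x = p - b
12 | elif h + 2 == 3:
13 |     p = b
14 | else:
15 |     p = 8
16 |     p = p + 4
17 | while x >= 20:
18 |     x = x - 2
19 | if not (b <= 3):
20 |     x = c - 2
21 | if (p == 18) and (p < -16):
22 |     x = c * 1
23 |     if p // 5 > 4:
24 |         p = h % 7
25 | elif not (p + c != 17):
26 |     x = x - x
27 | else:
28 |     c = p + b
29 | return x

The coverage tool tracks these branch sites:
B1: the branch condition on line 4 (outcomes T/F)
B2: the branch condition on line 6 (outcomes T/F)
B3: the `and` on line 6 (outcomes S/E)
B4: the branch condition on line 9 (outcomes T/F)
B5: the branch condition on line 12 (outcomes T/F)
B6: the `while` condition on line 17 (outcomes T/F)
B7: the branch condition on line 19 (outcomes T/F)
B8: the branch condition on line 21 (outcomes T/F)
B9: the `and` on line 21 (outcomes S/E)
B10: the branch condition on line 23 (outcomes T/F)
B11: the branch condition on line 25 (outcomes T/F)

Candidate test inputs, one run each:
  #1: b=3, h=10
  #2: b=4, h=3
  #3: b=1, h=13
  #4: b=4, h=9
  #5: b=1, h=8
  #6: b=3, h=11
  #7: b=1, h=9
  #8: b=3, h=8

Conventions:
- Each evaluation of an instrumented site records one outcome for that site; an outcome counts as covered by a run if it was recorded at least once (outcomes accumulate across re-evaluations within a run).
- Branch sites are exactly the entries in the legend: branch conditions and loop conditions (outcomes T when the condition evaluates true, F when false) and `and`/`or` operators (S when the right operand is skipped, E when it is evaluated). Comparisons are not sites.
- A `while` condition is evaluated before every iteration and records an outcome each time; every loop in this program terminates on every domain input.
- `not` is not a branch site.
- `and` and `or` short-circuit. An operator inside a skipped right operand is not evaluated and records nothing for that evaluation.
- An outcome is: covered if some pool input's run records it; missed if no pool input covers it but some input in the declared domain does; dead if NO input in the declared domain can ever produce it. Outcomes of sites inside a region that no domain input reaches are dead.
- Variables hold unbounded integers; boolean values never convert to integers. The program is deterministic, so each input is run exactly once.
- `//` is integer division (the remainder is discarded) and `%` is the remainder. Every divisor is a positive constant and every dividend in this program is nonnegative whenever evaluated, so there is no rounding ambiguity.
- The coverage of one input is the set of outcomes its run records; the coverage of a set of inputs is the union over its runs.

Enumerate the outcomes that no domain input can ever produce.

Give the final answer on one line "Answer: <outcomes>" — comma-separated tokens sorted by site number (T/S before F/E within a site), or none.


running all 55 domain inputs and tallying outcomes:
  B5=T: no domain input ever produces it -> dead
  B8=T: no domain input ever produces it -> dead
  B10=T: no domain input ever produces it -> dead
  B10=F: no domain input ever produces it -> dead
  reachable outcomes have witnesses, e.g. B1=T (e.g. b=1, h=3), B1=F (e.g. b=1, h=12), B2=T (e.g. b=1, h=12), B2=F (e.g. b=1, h=13)
Answer: B5=T, B8=T, B10=T, B10=F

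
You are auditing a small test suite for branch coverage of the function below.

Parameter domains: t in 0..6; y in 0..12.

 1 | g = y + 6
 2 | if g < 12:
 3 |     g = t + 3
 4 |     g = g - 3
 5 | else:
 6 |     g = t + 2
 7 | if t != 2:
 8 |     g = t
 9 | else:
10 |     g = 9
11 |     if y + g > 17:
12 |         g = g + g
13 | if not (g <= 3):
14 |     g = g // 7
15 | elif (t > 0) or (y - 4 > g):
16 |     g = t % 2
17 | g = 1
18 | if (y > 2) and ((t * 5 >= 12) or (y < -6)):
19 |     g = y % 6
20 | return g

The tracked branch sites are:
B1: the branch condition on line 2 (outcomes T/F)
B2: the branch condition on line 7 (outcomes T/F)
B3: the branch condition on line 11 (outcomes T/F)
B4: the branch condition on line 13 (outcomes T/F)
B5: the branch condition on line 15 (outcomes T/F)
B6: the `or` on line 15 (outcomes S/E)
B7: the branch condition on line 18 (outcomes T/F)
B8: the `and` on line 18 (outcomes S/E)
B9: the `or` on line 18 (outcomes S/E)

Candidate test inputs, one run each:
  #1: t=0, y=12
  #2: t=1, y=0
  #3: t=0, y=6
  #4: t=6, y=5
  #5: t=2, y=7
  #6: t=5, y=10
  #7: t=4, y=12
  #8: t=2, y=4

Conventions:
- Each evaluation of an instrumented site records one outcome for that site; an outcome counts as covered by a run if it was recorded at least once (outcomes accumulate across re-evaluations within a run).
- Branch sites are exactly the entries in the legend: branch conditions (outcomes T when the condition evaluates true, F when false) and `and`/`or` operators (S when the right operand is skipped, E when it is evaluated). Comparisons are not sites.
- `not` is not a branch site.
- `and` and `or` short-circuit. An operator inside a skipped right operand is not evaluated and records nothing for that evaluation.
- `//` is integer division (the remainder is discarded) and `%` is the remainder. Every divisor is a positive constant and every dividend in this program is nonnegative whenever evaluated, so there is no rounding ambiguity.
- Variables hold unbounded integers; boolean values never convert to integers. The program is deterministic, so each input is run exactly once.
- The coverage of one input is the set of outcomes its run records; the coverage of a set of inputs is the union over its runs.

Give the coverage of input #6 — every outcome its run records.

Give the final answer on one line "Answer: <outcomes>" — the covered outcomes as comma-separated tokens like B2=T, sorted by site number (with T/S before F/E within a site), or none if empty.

Tracing the run of input #6 (t=5, y=10):
  B1->F, B2->T, B4->T, B8->E, B9->S, B7->T
deduplicating events, the covered set is: B1=F, B2=T, B4=T, B7=T, B8=E, B9=S

Answer: B1=F, B2=T, B4=T, B7=T, B8=E, B9=S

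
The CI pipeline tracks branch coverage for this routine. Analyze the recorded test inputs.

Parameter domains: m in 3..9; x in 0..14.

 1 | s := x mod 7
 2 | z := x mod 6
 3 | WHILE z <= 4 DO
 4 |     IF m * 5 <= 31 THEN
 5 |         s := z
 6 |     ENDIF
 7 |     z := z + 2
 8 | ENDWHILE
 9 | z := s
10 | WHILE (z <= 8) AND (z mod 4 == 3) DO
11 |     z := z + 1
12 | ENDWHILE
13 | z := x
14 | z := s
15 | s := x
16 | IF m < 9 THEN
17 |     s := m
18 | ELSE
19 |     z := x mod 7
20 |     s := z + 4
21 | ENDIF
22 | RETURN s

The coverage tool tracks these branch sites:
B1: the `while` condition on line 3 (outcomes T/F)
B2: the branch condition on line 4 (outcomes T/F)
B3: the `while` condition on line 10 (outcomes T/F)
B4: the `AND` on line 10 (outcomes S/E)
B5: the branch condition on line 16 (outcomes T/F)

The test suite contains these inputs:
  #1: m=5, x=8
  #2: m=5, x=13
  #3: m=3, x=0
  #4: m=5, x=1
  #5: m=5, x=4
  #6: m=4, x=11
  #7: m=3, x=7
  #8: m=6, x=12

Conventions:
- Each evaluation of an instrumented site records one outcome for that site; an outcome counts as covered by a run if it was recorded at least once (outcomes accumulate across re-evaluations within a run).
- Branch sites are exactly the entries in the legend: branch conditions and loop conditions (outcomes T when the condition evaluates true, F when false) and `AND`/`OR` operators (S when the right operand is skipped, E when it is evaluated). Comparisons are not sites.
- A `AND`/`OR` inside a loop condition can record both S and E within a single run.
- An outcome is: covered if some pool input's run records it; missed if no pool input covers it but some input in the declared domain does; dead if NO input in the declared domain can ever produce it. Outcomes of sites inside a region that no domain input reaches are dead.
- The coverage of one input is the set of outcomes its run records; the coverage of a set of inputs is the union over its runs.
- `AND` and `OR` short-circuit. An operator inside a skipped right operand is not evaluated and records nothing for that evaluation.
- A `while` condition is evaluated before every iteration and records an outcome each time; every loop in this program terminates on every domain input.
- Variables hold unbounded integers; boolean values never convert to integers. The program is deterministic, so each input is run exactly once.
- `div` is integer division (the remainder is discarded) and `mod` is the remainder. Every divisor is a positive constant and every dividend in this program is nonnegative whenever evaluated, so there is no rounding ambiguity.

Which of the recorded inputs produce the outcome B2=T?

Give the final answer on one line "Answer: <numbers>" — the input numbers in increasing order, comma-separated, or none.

input #1 (m=5, x=8): records B2=T
input #2 (m=5, x=13): records B2=T
input #3 (m=3, x=0): records B2=T
input #4 (m=5, x=1): records B2=T
input #5 (m=5, x=4): records B2=T
input #6 (m=4, x=11): does not record B2=T
input #7 (m=3, x=7): records B2=T
input #8 (m=6, x=12): records B2=T

Answer: 1, 2, 3, 4, 5, 7, 8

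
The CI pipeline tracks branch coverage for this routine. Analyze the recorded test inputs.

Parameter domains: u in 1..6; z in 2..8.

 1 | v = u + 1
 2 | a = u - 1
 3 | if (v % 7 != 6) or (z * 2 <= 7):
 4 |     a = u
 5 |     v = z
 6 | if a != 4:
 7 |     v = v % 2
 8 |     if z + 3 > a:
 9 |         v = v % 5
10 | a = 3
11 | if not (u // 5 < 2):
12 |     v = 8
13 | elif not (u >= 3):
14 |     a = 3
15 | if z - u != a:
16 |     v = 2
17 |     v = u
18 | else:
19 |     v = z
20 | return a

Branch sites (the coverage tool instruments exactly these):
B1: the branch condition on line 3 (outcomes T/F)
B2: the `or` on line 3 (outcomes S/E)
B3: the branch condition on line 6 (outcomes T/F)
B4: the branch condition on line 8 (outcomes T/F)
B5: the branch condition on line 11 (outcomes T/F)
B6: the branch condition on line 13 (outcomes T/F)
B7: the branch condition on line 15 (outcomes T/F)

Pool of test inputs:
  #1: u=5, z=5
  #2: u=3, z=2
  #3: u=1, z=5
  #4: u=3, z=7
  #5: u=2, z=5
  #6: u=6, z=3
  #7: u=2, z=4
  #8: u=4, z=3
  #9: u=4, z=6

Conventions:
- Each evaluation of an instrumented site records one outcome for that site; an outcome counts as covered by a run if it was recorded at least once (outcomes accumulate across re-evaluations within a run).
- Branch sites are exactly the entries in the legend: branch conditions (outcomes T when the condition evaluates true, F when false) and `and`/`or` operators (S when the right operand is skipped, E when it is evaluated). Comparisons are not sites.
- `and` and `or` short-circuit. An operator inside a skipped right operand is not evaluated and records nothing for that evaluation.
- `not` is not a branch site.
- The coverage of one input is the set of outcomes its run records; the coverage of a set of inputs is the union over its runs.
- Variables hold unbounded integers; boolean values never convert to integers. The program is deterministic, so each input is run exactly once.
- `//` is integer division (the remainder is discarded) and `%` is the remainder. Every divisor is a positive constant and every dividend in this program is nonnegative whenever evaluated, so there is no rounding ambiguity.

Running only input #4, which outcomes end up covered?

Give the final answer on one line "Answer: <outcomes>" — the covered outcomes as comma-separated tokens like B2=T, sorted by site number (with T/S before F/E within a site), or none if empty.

Event log for input #4 (u=3, z=7):
  B2->S, B1->T, B3->T, B4->T, B5->F, B6->F, B7->T
distinct outcomes covered: B1=T, B2=S, B3=T, B4=T, B5=F, B6=F, B7=T

Answer: B1=T, B2=S, B3=T, B4=T, B5=F, B6=F, B7=T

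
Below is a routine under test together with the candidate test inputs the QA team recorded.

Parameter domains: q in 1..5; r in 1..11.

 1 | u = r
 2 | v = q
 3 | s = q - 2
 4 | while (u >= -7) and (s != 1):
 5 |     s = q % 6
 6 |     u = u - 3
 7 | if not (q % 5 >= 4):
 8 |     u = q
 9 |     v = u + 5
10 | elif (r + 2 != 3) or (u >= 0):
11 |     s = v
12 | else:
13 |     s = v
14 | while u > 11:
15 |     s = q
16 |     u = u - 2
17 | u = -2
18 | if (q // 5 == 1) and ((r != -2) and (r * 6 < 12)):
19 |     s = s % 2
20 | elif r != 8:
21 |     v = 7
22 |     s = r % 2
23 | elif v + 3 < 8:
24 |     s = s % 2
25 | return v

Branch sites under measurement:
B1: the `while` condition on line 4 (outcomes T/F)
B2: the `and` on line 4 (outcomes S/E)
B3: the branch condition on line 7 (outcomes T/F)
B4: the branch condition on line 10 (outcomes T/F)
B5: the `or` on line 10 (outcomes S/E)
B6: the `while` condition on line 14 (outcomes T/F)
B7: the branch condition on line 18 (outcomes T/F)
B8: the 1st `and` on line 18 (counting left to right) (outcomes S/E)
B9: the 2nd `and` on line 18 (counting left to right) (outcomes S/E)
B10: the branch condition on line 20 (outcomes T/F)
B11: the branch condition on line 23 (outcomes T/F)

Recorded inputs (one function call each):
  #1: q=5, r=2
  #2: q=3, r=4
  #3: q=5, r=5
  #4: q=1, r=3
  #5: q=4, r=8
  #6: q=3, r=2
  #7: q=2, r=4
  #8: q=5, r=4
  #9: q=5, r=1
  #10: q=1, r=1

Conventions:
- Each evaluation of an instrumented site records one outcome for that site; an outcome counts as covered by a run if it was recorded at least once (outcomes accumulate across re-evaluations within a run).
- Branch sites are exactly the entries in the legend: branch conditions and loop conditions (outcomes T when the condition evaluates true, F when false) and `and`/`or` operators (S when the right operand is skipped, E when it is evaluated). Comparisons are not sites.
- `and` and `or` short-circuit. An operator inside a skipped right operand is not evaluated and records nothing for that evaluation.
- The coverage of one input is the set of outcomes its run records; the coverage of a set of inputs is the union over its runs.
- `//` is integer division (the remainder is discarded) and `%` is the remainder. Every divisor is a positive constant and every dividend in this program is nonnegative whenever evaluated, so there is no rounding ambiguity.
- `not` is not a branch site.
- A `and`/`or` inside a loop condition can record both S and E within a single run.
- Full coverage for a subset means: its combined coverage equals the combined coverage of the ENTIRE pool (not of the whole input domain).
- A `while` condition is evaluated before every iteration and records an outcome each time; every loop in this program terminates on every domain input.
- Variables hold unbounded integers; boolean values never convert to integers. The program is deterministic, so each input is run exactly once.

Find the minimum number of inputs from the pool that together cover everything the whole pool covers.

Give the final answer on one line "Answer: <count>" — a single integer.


input #1, q=5, r=2: events B2->E, B1->T, B2->E, B1->T, B2->E, B1->T, B2->E, B1->T, B2->S, B1->F, B3->T, B6->F, B8->E, B9->E, ...; outcomes B1=T, B1=F, B2=S, B2=E, B3=T, B6=F, B7=F, B8=E, B9=E, B10=T
input #2, q=3, r=4: events B2->E, B1->F, B3->T, B6->F, B8->S, B7->F, B10->T; outcomes B1=F, B2=E, B3=T, B6=F, B7=F, B8=S, B10=T
input #3, q=5, r=5: events B2->E, B1->T, B2->E, B1->T, B2->E, B1->T, B2->E, B1->T, B2->E, B1->T, B2->S, B1->F, B3->T, B6->F, ...; outcomes B1=T, B1=F, B2=S, B2=E, B3=T, B6=F, B7=F, B8=E, B9=E, B10=T
input #4, q=1, r=3: events B2->E, B1->T, B2->E, B1->F, B3->T, B6->F, B8->S, B7->F, B10->T; outcomes B1=T, B1=F, B2=E, B3=T, B6=F, B7=F, B8=S, B10=T
input #5, q=4, r=8: events B2->E, B1->T, B2->E, B1->T, B2->E, B1->T, B2->E, B1->T, B2->E, B1->T, B2->E, B1->T, B2->S, B1->F, ...; outcomes B1=T, B1=F, B2=S, B2=E, B3=F, B4=T, B5=S, B6=F, B7=F, B8=S, B10=F, B11=T
input #6, q=3, r=2: events B2->E, B1->F, B3->T, B6->F, B8->S, B7->F, B10->T; outcomes B1=F, B2=E, B3=T, B6=F, B7=F, B8=S, B10=T
input #7, q=2, r=4: events B2->E, B1->T, B2->E, B1->T, B2->E, B1->T, B2->E, B1->T, B2->S, B1->F, B3->T, B6->F, B8->S, B7->F, ...; outcomes B1=T, B1=F, B2=S, B2=E, B3=T, B6=F, B7=F, B8=S, B10=T
input #8, q=5, r=4: events B2->E, B1->T, B2->E, B1->T, B2->E, B1->T, B2->E, B1->T, B2->S, B1->F, B3->T, B6->F, B8->E, B9->E, ...; outcomes B1=T, B1=F, B2=S, B2=E, B3=T, B6=F, B7=F, B8=E, B9=E, B10=T
input #9, q=5, r=1: events B2->E, B1->T, B2->E, B1->T, B2->E, B1->T, B2->S, B1->F, B3->T, B6->F, B8->E, B9->E, B7->T; outcomes B1=T, B1=F, B2=S, B2=E, B3=T, B6=F, B7=T, B8=E, B9=E
input #10, q=1, r=1: events B2->E, B1->T, B2->E, B1->F, B3->T, B6->F, B8->S, B7->F, B10->T; outcomes B1=T, B1=F, B2=E, B3=T, B6=F, B7=F, B8=S, B10=T
pool-wide coverage (17 outcomes): B1=T, B1=F, B2=S, B2=E, B3=T, B3=F, B4=T, B5=S, B6=F, B7=T, B7=F, B8=S, B8=E, B9=E, B10=T, B10=F, B11=T
every size-1 subset falls short of the 17 outcomes (best: 12/17)
every size-2 subset falls short of the 17 outcomes (best: 16/17)
size 3: inputs {1, 5, 9} cover all 17 outcomes, and no lexicographically smaller subset of this size does
Answer: 3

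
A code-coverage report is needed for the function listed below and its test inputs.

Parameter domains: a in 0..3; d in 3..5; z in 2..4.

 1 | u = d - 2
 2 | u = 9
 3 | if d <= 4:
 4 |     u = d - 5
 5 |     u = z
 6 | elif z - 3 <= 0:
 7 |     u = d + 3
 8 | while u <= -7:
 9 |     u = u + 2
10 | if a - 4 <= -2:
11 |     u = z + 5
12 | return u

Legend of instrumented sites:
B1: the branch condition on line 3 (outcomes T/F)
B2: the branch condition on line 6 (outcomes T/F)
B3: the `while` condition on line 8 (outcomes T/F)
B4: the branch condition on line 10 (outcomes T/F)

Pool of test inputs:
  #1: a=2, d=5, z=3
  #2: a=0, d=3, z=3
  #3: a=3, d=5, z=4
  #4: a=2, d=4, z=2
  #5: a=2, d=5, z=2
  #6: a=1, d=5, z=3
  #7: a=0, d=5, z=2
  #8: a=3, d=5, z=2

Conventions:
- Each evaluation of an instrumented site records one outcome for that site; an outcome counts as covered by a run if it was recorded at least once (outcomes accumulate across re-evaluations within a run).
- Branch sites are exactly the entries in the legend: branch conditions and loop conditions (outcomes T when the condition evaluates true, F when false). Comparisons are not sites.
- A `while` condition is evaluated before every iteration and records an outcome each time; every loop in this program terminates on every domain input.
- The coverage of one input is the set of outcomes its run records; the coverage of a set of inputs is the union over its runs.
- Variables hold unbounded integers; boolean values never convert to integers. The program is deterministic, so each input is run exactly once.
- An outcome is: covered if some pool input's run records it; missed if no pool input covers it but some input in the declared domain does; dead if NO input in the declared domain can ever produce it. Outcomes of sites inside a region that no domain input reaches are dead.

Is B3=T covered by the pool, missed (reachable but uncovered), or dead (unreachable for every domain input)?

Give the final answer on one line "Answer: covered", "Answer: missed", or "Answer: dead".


no pool input records B3=T
checking all 36 inputs in the declared domain: B3=T is never recorded -> dead
Answer: dead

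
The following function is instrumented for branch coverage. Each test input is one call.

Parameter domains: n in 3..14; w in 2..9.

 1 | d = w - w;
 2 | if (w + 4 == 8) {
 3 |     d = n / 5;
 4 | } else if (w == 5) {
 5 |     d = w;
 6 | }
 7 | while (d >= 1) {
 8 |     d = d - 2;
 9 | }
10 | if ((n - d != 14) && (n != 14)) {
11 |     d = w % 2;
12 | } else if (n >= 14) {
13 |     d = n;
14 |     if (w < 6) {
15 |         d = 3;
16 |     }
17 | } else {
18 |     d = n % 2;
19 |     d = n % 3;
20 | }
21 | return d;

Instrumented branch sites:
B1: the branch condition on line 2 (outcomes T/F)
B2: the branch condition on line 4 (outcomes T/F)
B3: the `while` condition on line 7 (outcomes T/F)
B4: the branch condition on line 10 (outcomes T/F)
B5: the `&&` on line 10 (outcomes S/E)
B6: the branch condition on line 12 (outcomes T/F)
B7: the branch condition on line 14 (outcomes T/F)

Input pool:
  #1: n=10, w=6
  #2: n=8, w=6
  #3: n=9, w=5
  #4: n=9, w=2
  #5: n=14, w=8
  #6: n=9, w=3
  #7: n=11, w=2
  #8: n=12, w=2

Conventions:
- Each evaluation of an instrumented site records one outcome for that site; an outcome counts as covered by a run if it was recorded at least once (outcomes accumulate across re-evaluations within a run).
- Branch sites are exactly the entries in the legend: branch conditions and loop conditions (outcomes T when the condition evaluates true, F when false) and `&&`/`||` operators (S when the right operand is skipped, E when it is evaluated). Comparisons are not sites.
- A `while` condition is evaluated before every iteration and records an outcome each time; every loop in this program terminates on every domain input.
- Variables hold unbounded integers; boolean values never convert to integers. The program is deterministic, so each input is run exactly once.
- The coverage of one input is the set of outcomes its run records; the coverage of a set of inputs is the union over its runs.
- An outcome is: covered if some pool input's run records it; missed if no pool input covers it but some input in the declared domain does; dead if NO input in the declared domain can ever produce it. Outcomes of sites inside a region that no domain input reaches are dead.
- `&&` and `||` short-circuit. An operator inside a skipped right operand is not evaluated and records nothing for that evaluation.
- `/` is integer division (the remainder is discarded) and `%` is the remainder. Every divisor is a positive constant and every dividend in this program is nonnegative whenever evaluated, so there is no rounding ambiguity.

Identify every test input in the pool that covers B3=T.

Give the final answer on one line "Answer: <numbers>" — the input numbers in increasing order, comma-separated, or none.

input #1 (n=10, w=6): never hits B3=T
input #2 (n=8, w=6): never hits B3=T
input #3 (n=9, w=5): hits B3=T
input #4 (n=9, w=2): never hits B3=T
input #5 (n=14, w=8): never hits B3=T
input #6 (n=9, w=3): never hits B3=T
input #7 (n=11, w=2): never hits B3=T
input #8 (n=12, w=2): never hits B3=T

Answer: 3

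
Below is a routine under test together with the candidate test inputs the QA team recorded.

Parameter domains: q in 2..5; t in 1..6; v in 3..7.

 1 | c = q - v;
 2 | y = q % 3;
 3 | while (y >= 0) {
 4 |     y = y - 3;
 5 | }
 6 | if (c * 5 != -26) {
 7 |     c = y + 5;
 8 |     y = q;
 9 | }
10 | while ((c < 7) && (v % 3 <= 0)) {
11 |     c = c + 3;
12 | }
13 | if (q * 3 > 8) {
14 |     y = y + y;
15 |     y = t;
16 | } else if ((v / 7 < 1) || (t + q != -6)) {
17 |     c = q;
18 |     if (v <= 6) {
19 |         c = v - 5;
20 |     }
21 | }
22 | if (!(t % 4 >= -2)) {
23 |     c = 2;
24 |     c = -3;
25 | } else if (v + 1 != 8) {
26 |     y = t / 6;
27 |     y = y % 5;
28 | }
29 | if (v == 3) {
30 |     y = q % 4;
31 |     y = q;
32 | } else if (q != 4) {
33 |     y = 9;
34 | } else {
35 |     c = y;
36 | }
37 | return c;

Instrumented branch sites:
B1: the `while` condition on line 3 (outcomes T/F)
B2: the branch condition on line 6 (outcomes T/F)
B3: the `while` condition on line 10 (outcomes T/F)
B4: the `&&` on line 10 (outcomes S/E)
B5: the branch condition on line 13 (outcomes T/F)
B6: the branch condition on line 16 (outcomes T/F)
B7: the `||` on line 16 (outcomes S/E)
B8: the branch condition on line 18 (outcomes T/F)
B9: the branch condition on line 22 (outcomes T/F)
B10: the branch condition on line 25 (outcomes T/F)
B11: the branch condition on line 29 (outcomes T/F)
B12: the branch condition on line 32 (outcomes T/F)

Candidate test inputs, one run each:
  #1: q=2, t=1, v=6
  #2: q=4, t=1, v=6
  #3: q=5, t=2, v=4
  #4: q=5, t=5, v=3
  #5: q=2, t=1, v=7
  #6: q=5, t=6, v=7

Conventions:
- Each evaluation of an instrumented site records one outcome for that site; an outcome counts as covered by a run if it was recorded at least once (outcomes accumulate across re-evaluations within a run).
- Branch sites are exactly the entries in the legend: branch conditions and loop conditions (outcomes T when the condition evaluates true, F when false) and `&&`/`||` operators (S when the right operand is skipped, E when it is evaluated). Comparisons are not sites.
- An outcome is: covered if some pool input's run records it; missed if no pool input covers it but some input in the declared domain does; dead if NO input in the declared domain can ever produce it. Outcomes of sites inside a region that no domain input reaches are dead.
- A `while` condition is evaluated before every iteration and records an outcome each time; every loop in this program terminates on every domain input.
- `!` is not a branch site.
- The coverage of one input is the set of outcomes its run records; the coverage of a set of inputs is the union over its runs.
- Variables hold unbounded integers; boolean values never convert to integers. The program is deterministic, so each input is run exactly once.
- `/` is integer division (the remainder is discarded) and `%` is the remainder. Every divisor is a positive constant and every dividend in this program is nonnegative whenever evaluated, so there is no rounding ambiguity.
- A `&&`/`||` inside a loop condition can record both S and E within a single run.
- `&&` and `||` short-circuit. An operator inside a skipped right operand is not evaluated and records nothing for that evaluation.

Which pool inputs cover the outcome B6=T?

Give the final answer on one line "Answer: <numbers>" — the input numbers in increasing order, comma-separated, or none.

input #1 (q=2, t=1, v=6): covers B6=T
input #2 (q=4, t=1, v=6): misses B6=T
input #3 (q=5, t=2, v=4): misses B6=T
input #4 (q=5, t=5, v=3): misses B6=T
input #5 (q=2, t=1, v=7): covers B6=T
input #6 (q=5, t=6, v=7): misses B6=T

Answer: 1, 5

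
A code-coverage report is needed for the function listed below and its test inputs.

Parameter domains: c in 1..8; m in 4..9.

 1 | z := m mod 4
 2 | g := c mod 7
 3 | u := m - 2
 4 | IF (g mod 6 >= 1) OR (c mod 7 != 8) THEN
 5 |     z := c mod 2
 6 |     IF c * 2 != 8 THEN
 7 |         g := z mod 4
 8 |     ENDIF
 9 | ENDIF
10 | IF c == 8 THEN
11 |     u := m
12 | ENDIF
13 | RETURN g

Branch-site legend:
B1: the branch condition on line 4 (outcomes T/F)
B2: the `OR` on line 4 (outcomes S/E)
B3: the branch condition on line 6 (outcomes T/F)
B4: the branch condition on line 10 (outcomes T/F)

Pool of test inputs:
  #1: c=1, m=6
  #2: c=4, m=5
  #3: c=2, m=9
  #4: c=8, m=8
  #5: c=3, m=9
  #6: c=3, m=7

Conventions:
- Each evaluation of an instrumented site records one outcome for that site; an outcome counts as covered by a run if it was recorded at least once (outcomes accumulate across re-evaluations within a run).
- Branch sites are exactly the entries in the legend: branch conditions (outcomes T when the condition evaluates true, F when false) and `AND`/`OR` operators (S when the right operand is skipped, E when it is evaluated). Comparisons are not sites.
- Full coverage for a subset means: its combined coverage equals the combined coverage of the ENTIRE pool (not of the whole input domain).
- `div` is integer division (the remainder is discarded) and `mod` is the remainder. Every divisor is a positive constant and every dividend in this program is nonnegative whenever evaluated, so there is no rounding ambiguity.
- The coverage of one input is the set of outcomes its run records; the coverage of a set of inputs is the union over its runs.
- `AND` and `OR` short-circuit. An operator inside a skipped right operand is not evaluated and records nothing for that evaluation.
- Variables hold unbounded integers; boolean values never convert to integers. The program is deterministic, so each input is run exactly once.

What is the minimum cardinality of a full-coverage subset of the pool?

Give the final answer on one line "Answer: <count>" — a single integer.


input #1, c=1, m=6: events B2->S, B1->T, B3->T, B4->F; outcomes B1=T, B2=S, B3=T, B4=F
input #2, c=4, m=5: events B2->S, B1->T, B3->F, B4->F; outcomes B1=T, B2=S, B3=F, B4=F
input #3, c=2, m=9: events B2->S, B1->T, B3->T, B4->F; outcomes B1=T, B2=S, B3=T, B4=F
input #4, c=8, m=8: events B2->S, B1->T, B3->T, B4->T; outcomes B1=T, B2=S, B3=T, B4=T
input #5, c=3, m=9: events B2->S, B1->T, B3->T, B4->F; outcomes B1=T, B2=S, B3=T, B4=F
input #6, c=3, m=7: events B2->S, B1->T, B3->T, B4->F; outcomes B1=T, B2=S, B3=T, B4=F
the full pool covers 6 outcomes: B1=T, B2=S, B3=T, B3=F, B4=T, B4=F
every size-1 subset falls short of the 6 outcomes (best: 4/6)
at size 2, {2, 4} reaches all 6 outcomes; every lexicographically earlier size-2 subset fails
Answer: 2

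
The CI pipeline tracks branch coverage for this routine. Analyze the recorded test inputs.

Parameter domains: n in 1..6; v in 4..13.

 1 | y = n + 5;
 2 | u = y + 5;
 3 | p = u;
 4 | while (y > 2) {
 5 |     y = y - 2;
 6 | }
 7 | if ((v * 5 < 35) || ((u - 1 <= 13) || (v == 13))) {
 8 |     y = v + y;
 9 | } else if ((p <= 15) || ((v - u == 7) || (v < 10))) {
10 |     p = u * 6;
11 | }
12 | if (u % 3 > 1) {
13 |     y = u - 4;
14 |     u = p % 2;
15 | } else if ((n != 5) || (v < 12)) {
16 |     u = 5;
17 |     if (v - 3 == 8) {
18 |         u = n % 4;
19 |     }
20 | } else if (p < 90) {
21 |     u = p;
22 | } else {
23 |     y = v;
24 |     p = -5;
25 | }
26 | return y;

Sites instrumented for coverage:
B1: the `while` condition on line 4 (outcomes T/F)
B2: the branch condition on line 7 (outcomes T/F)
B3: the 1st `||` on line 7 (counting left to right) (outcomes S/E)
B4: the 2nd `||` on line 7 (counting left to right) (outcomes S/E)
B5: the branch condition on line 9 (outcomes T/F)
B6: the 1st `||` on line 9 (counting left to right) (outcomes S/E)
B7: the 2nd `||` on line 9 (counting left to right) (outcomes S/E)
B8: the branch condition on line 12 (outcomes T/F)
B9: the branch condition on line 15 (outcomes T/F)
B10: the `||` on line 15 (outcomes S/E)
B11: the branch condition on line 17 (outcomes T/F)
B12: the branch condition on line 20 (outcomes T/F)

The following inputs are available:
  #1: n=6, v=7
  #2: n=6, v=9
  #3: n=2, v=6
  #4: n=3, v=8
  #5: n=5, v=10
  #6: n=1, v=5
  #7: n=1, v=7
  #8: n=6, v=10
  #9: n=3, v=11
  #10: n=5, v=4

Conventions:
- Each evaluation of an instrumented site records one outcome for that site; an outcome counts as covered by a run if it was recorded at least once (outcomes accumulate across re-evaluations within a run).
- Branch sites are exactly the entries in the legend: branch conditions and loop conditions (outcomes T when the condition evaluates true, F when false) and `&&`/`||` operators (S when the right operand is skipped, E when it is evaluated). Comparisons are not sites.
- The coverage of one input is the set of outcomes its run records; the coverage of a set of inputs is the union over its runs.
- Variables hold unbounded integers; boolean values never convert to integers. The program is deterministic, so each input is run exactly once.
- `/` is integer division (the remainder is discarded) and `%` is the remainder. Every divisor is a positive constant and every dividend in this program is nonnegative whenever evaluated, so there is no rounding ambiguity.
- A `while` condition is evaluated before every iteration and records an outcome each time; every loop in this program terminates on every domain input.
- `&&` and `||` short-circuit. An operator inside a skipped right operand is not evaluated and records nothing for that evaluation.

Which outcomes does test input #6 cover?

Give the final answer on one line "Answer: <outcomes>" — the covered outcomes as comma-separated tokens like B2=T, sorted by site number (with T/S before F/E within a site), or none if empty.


Running input #6 (n=1, v=5), event by event:
  B1->T, B1->T, B1->F, B3->S, B2->T, B8->T
deduplicating events, the covered set is: B1=T, B1=F, B2=T, B3=S, B8=T
Answer: B1=T, B1=F, B2=T, B3=S, B8=T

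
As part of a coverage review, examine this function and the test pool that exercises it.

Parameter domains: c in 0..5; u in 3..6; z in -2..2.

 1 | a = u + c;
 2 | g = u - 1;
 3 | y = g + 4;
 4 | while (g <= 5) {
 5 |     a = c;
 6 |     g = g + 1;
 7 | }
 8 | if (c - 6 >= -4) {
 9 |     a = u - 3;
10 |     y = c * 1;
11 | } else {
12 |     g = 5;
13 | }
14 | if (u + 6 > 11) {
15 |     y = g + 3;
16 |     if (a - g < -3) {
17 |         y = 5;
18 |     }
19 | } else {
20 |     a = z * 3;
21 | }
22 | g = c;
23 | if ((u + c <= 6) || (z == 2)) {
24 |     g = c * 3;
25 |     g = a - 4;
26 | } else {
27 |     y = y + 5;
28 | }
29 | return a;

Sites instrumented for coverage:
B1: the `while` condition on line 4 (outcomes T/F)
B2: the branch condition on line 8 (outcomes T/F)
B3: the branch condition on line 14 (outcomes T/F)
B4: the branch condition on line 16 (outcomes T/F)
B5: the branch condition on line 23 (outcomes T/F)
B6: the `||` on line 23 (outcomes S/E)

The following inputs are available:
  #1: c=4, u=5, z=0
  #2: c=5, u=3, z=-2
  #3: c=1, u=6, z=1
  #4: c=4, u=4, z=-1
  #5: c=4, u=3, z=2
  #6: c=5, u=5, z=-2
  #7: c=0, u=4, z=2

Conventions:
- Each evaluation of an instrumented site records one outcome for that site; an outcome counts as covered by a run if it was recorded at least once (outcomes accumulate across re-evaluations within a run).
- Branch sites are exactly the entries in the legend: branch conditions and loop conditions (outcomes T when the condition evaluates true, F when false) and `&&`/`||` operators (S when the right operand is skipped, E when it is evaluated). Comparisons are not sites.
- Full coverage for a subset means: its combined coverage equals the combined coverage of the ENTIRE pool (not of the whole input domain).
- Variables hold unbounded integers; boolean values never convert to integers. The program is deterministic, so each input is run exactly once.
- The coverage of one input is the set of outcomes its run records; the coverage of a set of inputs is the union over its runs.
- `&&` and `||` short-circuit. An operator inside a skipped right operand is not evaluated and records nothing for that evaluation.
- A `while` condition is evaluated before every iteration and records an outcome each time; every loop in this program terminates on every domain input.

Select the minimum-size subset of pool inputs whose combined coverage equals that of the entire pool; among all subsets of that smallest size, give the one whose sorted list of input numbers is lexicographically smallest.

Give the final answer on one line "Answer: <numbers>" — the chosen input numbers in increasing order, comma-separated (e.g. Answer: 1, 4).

input #1, c=4, u=5, z=0: events B1->T, B1->T, B1->F, B2->T, B3->F, B6->E, B5->F; outcomes B1=T, B1=F, B2=T, B3=F, B5=F, B6=E
input #2, c=5, u=3, z=-2: events B1->T, B1->T, B1->T, B1->T, B1->F, B2->T, B3->F, B6->E, B5->F; outcomes B1=T, B1=F, B2=T, B3=F, B5=F, B6=E
input #3, c=1, u=6, z=1: events B1->T, B1->F, B2->F, B3->T, B4->T, B6->E, B5->F; outcomes B1=T, B1=F, B2=F, B3=T, B4=T, B5=F, B6=E
input #4, c=4, u=4, z=-1: events B1->T, B1->T, B1->T, B1->F, B2->T, B3->F, B6->E, B5->F; outcomes B1=T, B1=F, B2=T, B3=F, B5=F, B6=E
input #5, c=4, u=3, z=2: events B1->T, B1->T, B1->T, B1->T, B1->F, B2->T, B3->F, B6->E, B5->T; outcomes B1=T, B1=F, B2=T, B3=F, B5=T, B6=E
input #6, c=5, u=5, z=-2: events B1->T, B1->T, B1->F, B2->T, B3->F, B6->E, B5->F; outcomes B1=T, B1=F, B2=T, B3=F, B5=F, B6=E
input #7, c=0, u=4, z=2: events B1->T, B1->T, B1->T, B1->F, B2->F, B3->F, B6->S, B5->T; outcomes B1=T, B1=F, B2=F, B3=F, B5=T, B6=S
the full pool covers 11 outcomes: B1=T, B1=F, B2=T, B2=F, B3=T, B3=F, B4=T, B5=T, B5=F, B6=S, B6=E
size 1 is not enough: best union over all size-1 subsets is 7/11
size 2 is not enough: best union over all size-2 subsets is 10/11
size 3: inputs {1, 3, 7} cover all 11 outcomes, and no lexicographically smaller subset of this size does

Answer: 1, 3, 7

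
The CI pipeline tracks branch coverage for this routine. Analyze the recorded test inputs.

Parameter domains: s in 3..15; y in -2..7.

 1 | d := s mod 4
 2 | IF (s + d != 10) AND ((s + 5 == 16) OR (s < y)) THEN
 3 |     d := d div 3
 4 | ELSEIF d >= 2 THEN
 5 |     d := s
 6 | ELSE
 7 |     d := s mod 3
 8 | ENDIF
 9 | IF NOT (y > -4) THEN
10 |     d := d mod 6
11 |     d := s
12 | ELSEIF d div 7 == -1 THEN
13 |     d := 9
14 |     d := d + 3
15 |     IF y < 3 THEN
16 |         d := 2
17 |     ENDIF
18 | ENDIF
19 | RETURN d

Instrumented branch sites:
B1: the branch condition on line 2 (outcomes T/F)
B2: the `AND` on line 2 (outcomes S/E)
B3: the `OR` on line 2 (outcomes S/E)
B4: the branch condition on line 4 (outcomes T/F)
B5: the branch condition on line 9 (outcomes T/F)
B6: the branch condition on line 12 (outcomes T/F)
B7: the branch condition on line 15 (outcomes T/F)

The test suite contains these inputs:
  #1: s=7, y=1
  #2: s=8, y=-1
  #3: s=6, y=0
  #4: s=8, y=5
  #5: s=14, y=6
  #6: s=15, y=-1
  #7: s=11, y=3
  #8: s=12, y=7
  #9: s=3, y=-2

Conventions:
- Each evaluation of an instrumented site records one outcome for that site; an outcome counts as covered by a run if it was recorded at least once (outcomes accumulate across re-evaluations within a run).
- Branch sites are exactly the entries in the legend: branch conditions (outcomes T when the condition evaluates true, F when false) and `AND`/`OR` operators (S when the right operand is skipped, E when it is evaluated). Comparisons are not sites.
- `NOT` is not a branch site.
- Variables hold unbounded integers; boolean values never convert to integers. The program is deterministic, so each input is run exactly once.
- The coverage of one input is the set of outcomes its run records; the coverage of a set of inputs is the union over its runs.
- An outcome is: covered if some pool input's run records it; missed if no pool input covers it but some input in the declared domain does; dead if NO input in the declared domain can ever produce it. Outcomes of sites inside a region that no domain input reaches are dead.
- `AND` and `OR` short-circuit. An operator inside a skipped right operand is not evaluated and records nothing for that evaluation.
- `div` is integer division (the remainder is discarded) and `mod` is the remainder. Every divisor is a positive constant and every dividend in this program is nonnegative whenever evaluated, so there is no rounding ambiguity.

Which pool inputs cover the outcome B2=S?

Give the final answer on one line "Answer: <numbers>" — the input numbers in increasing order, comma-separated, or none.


input #1 (s=7, y=1): produces B2=S
input #2 (s=8, y=-1): does not produce B2=S
input #3 (s=6, y=0): does not produce B2=S
input #4 (s=8, y=5): does not produce B2=S
input #5 (s=14, y=6): does not produce B2=S
input #6 (s=15, y=-1): does not produce B2=S
input #7 (s=11, y=3): does not produce B2=S
input #8 (s=12, y=7): does not produce B2=S
input #9 (s=3, y=-2): does not produce B2=S
Answer: 1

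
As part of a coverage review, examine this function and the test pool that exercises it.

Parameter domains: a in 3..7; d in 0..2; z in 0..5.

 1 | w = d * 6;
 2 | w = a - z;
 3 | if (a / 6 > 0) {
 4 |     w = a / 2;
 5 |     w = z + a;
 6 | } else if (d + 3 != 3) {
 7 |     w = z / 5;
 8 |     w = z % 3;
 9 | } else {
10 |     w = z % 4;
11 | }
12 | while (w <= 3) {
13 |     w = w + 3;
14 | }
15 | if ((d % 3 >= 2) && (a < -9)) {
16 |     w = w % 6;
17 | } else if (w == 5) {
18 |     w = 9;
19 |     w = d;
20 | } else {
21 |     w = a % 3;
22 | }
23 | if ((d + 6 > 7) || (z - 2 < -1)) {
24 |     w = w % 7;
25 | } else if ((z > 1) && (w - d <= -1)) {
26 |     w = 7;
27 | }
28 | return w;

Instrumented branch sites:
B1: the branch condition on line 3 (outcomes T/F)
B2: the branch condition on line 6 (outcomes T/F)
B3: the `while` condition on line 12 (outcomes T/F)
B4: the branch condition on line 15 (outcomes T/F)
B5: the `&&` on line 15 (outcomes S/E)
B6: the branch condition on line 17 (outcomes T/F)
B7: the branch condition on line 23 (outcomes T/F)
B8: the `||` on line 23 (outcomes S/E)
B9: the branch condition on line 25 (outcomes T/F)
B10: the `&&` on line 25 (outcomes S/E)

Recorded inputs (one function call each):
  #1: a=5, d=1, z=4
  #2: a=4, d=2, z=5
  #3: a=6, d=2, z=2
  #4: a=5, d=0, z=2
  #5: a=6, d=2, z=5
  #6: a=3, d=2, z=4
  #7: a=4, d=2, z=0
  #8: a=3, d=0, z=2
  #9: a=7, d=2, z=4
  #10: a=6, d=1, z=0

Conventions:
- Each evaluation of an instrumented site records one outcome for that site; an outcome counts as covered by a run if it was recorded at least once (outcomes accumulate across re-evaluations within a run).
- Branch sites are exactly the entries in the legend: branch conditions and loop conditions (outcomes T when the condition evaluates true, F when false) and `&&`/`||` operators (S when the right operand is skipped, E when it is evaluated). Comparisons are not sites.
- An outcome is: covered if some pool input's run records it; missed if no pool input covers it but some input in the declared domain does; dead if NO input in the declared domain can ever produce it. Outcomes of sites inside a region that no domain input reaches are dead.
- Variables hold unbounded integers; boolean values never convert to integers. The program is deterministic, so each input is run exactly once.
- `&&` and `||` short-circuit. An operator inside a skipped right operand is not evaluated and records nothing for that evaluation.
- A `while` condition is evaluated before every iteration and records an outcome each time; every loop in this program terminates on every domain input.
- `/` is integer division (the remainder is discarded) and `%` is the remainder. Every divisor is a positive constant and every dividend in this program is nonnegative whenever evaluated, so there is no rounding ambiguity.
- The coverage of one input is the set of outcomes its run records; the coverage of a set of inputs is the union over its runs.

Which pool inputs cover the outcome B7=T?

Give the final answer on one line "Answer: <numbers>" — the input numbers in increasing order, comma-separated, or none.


input #1 (a=5, d=1, z=4): does not produce B7=T
input #2 (a=4, d=2, z=5): produces B7=T
input #3 (a=6, d=2, z=2): produces B7=T
input #4 (a=5, d=0, z=2): does not produce B7=T
input #5 (a=6, d=2, z=5): produces B7=T
input #6 (a=3, d=2, z=4): produces B7=T
input #7 (a=4, d=2, z=0): produces B7=T
input #8 (a=3, d=0, z=2): does not produce B7=T
input #9 (a=7, d=2, z=4): produces B7=T
input #10 (a=6, d=1, z=0): produces B7=T
Answer: 2, 3, 5, 6, 7, 9, 10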